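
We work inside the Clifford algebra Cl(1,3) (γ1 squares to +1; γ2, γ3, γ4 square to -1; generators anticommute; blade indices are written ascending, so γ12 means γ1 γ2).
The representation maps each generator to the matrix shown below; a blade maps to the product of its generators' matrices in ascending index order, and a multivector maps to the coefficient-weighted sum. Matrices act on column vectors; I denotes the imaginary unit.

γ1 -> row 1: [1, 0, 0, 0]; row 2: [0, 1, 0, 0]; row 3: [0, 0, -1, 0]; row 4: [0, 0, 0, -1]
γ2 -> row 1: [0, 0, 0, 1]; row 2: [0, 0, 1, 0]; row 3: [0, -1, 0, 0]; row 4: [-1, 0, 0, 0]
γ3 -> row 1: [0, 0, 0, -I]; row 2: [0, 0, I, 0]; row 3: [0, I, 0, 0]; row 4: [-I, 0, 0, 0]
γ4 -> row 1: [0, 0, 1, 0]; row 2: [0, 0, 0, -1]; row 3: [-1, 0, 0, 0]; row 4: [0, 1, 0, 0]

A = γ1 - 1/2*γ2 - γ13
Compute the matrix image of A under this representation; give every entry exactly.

Bivector images (products of the table entries): rho(γ13) = rho(γ1)rho(γ3) = row 1: [0, 0, 0, -I]; row 2: [0, 0, I, 0]; row 3: [0, -I, 0, 0]; row 4: [I, 0, 0, 0].
M = (1)*rho(γ1) + (-1/2)*rho(γ2) + (-1)*rho(γ13), summed entrywise:
Answer: row 1: [1, 0, 0, -1/2 + I]; row 2: [0, 1, -1/2 - I, 0]; row 3: [0, 1/2 + I, -1, 0]; row 4: [1/2 - I, 0, 0, -1]


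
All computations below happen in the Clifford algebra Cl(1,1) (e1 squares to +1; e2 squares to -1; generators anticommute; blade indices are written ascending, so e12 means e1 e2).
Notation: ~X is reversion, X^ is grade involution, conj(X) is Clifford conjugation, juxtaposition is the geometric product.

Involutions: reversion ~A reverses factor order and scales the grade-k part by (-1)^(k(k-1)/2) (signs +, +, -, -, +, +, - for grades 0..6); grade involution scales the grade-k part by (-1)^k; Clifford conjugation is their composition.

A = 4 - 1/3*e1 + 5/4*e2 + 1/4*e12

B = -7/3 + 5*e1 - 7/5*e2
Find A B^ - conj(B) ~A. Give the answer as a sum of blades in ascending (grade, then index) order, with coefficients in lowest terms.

first term: -113/12 - 3523/180*e1 + 59/15*e2 + 26/5*e12
second term: -113/12 - 3523/180*e1 + 59/15*e2 - 26/5*e12
Answer: 52/5*e12


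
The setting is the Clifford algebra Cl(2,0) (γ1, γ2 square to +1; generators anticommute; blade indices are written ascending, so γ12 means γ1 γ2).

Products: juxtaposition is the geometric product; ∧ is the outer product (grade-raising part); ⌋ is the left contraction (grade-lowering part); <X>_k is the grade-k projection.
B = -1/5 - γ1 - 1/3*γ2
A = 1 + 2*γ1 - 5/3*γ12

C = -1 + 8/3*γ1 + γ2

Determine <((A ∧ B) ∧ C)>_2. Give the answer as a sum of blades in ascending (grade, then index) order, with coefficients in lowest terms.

step 1: -1/5 - 7/5*γ1 - 1/3*γ2 - 1/3*γ12
step 2: 1/5 + 13/15*γ1 + 2/15*γ2 - 8/45*γ12
step 3: -8/45*γ12
Answer: -8/45*γ12


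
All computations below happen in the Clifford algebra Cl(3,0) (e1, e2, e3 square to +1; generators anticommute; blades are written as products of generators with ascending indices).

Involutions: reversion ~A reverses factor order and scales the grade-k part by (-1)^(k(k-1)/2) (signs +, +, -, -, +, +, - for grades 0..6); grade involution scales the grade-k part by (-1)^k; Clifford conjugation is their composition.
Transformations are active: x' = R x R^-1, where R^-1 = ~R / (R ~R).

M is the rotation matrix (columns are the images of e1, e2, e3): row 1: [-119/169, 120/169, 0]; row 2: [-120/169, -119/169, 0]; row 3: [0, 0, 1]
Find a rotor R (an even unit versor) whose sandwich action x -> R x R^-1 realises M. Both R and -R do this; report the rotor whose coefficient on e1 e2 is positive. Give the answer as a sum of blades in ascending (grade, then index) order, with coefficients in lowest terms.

Method: write R = a + b12*e1 e2 + b13*e1 e3 + b23*e2 e3 with a^2 + b12^2 + b13^2 + b23^2 = 1 (so R^-1 = ~R). Expanding the columns R e_j ~R gives tr M = 4a^2 - 1 and, from the antisymmetric part, M21 - M12 = -4a*b12, M13 - M31 = 4a*b13, M32 - M23 = -4a*b23.
Here tr M = -69/169, so a^2 = (1 + tr M)/4 = 25/169 and a = ±5/13. Taking a = 5/13: M21 - M12 = -240/169, M13 - M31 = 0, M32 - M23 = 0, giving b12 = 12/13, b13 = 0, b23 = 0, i.e. R = 5/13 + 12/13*e1 e2.
Its e1 e2 coefficient is already positive.
Answer: 5/13 + 12/13*e1 e2. Key observation: the double cover Spin(3) -> SO(3) sends R and -R to the same matrix (trace -69/169 here), so the stated sign of the e1 e2 coefficient is what selects one sheet.


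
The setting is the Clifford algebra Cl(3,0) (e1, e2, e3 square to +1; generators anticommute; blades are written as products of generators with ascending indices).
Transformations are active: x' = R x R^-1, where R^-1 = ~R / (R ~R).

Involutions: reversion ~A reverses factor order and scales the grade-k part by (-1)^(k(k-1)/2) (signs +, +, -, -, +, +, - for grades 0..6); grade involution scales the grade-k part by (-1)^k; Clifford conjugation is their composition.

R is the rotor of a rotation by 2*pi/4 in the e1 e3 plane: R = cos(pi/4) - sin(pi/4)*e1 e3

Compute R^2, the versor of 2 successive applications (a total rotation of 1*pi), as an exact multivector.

Rotor phase runs at HALF the rotation angle; powers of one rotor simply add phase, so after 2 steps in e1 e3 the phase is 2*pi/4 = pi/2 and R^2 = cos(pi/2) - sin(pi/2)*e1 e3.
cos(pi/2) = 0 and sin(pi/2) = 1, so R^2 = -e1 e3. The net rotation is 1*pi; the rotor keeps the half-angle phase exactly.
Answer: -e1 e3


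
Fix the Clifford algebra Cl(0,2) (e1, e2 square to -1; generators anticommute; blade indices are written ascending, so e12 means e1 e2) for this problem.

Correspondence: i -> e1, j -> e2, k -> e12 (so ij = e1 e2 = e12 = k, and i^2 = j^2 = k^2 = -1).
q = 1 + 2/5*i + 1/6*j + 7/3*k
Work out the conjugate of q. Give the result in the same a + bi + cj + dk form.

In blades: q = 1 + 2/5*e1 + 1/6*e2 + 7/3*e12.
Conjugation here is Clifford conjugation: the scalar is fixed and the grade-1 and grade-2 blades all flip sign, giving 1 - 2/5*e1 - 1/6*e2 - 7/3*e12; translating back:
Answer: 1 - 2/5*i - 1/6*j - 7/3*k


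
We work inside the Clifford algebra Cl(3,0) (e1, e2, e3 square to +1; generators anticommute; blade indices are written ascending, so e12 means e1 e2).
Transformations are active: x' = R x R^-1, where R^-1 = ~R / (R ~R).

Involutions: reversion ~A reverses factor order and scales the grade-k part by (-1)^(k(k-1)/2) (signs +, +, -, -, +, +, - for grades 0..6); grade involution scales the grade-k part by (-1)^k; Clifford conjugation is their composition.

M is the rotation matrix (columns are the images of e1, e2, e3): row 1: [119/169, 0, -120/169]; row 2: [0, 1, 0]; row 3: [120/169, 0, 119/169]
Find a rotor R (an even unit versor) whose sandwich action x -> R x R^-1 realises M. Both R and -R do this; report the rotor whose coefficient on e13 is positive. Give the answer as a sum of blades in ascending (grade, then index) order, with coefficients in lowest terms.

Method: write R = a + b12*e12 + b13*e13 + b23*e23 with a^2 + b12^2 + b13^2 + b23^2 = 1 (so R^-1 = ~R). Expanding the columns R e_j ~R gives tr M = 4a^2 - 1 and, from the antisymmetric part, M21 - M12 = -4a*b12, M13 - M31 = 4a*b13, M32 - M23 = -4a*b23.
Here tr M = 407/169, so a^2 = (1 + tr M)/4 = 144/169 and a = ±12/13. Taking a = 12/13: M21 - M12 = 0, M13 - M31 = -240/169, M32 - M23 = 0, giving b12 = 0, b13 = -5/13, b23 = 0, i.e. R = 12/13 - 5/13*e13.
Its e13 coefficient is negative, so report the other preimage -R.
Answer: -12/13 + 5/13*e13. Sheet selection: the two-to-one cover makes ±R indistinguishable at the matrix level (trace 407/169), so uniqueness comes from the required sign on e13.


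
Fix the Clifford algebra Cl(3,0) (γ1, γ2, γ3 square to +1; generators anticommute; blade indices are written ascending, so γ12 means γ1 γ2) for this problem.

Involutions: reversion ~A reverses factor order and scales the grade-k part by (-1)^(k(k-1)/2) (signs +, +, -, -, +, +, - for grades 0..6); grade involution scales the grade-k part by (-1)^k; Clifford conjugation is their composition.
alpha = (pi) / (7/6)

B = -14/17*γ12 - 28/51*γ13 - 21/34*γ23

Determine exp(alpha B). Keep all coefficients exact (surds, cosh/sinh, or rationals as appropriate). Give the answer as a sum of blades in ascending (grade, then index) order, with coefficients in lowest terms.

B^2 term by term: the squares give (-14/17)^2*(γ12)^2 + (-28/51)^2*(γ13)^2 + (-21/34)^2*(γ23)^2 = 196/289*(-1) + 784/2601*(-1) + 441/1156*(-1) = -49/36 (each basis 2-blade squares to minus the product of its generators' squares); cross terms between blades sharing an index anticommute and cancel. So B^2 = -49/36.
B^2 = -49/36 — the series telescopes trigonometrically here: l = 7/6, alpha*l = pi, so exp(alpha B) = cos(pi) + (sin(pi)/(7/6))*B = -1 + (0)*B.
Answer: -1


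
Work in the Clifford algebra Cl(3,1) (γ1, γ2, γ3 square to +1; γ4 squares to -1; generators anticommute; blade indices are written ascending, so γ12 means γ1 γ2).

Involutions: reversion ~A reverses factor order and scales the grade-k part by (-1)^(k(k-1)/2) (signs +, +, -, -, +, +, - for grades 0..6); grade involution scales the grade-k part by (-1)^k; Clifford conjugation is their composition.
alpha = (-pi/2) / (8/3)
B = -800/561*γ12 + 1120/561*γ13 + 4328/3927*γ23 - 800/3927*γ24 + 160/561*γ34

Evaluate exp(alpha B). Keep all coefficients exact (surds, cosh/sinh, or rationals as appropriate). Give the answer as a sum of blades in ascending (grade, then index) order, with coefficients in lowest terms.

B^2 term by term: the squares give (-800/561)^2*(γ12)^2 + (1120/561)^2*(γ13)^2 + (4328/3927)^2*(γ23)^2 + (-800/3927)^2*(γ24)^2 + (160/561)^2*(γ34)^2 = 640000/314721*(-1) + 1254400/314721*(-1) + 18731584/15421329*(-1) + 640000/15421329*(+1) + 25600/314721*(+1) = -64/9 (each basis 2-blade squares to minus the product of its generators' squares); cross terms between blades sharing an index anticommute and cancel; the commuting (index-disjoint) pairs give grade-4 terms 2*c*c'*(blade product), which cancel blade by blade — γ1234: -256000/314721 + 256000/314721 = 0 — confirming B is simple. So B^2 = -64/9.
B^2 = -64/9 — a negative square means the series sums to a rotation: l = 8/3, alpha*l = -pi/2, so exp(alpha B) = cos(-pi/2) + (sin(-pi/2)/(8/3))*B = 0 + (-3/8)*B.
Answer: 100/187*γ12 - 140/187*γ13 - 541/1309*γ23 + 100/1309*γ24 - 20/187*γ34


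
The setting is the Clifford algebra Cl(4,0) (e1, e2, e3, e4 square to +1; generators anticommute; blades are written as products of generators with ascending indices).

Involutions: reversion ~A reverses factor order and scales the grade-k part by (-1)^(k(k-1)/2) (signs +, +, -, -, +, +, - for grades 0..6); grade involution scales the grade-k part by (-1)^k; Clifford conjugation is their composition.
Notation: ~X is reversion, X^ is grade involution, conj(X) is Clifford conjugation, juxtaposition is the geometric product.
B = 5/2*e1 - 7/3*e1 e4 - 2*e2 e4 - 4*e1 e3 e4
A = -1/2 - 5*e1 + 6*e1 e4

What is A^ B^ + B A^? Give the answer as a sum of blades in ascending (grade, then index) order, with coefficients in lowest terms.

first term: 3/2 + 5/4*e1 + 24*e3 + 10/3*e4 + 12*e1 e2 + 7/6*e1 e4 + e2 e4 + 20*e3 e4 - 10*e1 e2 e4 - 2*e1 e3 e4
second term: 53/2 - 5/4*e1 - 24*e3 + 80/3*e4 - 12*e1 e2 + 7/6*e1 e4 + e2 e4 - 20*e3 e4 - 10*e1 e2 e4 + 2*e1 e3 e4
Answer: 28 + 30*e4 + 7/3*e1 e4 + 2*e2 e4 - 20*e1 e2 e4


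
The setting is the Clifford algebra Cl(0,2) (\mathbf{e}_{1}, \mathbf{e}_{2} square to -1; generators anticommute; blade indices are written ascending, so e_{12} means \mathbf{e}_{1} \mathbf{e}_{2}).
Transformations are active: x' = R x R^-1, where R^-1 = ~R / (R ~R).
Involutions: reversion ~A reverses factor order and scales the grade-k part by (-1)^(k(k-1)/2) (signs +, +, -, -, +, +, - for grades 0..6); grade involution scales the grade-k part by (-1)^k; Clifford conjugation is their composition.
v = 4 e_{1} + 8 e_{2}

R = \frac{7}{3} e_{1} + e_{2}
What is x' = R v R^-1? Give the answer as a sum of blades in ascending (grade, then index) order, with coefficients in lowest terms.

~R = \frac{7}{3} e_{1} + e_{2}, and R ~R = -\frac{58}{9}, so R^-1 = ~R / (-\frac{58}{9}).
R v = -\frac{52}{3} + \frac{44}{3} e_{12}
Answer: \frac{248}{29} e_{1} - \frac{76}{29} e_{2}


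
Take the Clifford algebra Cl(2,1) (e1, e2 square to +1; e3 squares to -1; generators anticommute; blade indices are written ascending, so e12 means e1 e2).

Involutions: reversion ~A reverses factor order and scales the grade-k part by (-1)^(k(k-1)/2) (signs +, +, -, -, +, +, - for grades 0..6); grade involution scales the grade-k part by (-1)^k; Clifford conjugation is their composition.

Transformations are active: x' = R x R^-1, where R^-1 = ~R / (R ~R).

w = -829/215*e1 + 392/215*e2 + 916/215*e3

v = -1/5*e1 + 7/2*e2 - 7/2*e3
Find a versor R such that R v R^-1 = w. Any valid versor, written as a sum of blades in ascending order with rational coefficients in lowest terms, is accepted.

Here q(v) = q(w) = 1/25; the classical choice R = v + w = -872/215*e1 + 2289/430*e2 + 327/430*e3 then realises v -> w under the sandwich.
Answer: -872/215*e1 + 2289/430*e2 + 327/430*e3


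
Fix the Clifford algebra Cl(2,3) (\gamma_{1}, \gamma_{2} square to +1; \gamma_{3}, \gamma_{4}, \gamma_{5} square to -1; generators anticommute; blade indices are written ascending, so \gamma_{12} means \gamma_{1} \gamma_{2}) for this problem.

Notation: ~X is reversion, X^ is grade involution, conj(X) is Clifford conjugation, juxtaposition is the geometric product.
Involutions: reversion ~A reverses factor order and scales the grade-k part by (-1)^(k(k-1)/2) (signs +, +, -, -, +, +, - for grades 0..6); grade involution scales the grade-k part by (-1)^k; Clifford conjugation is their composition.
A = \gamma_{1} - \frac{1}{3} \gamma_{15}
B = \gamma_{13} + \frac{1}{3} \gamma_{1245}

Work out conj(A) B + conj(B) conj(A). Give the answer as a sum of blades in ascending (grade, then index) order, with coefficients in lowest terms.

first term: -\gamma_{3} + \frac{1}{9} \gamma_{24} + \frac{1}{3} \gamma_{35} - \frac{1}{3} \gamma_{245}
second term: -\gamma_{3} + \frac{1}{9} \gamma_{24} + \frac{1}{3} \gamma_{35} + \frac{1}{3} \gamma_{245}
Answer: -2 \gamma_{3} + \frac{2}{9} \gamma_{24} + \frac{2}{3} \gamma_{35}


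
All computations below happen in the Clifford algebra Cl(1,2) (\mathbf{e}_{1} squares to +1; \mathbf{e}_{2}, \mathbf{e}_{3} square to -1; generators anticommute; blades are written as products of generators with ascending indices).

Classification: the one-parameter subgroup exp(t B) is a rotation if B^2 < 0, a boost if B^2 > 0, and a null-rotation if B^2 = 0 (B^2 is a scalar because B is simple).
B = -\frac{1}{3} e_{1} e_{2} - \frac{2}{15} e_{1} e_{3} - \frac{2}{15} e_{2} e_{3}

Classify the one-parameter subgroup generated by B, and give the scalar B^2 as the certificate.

B^2 term by term: the squares give (-\frac{1}{3})^2*(e_{1} e_{2})^2 + (-\frac{2}{15})^2*(e_{1} e_{3})^2 + (-\frac{2}{15})^2*(e_{2} e_{3})^2 = \frac{1}{9}*(+1) + \frac{4}{225}*(+1) + \frac{4}{225}*(-1) = \frac{1}{9} (each basis 2-blade squares to minus the product of its generators' squares); cross terms between blades sharing an index anticommute and cancel. So B^2 = \frac{1}{9}.
Answer: boost, certificate B^2 = \frac{1}{9}. Certificate logic: \frac{1}{9} is a conjugation-invariant scalar, so its sign fixes rotation versus boost versus null-rotation outright.


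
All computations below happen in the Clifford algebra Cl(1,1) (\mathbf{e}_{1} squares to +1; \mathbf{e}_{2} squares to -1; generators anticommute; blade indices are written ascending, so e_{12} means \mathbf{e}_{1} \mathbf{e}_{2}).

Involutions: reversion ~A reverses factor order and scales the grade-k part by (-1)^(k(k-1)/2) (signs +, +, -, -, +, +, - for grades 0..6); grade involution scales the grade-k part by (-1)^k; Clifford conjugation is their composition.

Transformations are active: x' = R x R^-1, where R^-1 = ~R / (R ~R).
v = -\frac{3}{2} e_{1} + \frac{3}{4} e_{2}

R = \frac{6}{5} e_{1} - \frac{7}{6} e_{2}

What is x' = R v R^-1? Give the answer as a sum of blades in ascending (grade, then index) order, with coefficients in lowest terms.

~R = \frac{6}{5} e_{1} - \frac{7}{6} e_{2}, and R ~R = \frac{71}{900}, so R^-1 = ~R / (\frac{71}{900}).
R v = -\frac{37}{40} - \frac{17}{20} e_{12}
Answer: -\frac{3783}{142} e_{1} + \frac{7557}{284} e_{2}


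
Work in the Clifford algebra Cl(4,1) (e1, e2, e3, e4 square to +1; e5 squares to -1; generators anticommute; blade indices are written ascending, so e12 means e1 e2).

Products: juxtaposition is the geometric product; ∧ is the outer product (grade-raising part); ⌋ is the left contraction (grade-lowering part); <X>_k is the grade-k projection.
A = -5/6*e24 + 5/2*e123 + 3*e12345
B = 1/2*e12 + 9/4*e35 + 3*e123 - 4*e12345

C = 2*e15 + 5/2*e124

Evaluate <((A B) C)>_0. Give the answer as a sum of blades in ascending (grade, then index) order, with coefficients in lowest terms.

step 1: 9/2 - 5/4*e3 + 5/12*e14 + e45 - 27/4*e124 + 45/8*e125 - 5/2*e134 + 10/3*e135 - 3/2*e345 + 15/8*e2345
step 2: 135/8 - 245/24*e2 - 20/3*e3 - 2*e14 + 9*e15 - 25/4*e23 + 635/48*e45 + 45/4*e124 - 5/2*e125 - 3*e134 + 115/16*e135 - 27/2*e245 - 5*e345 - 55/8*e1234 + 15/4*e1235 - 25/3*e2345
step 3: 135/8
Answer: 135/8


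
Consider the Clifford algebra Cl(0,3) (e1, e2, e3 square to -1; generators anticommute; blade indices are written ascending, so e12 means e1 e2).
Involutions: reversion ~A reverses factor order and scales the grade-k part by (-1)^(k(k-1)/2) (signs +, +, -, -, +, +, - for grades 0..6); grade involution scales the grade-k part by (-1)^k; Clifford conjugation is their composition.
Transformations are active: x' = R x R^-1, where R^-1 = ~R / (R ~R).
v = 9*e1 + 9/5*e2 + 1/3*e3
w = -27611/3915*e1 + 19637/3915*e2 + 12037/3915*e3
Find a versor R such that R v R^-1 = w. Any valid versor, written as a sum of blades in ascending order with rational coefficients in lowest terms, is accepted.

R = v + w = 7624/3915*e1 + 26684/3915*e2 + 13342/3915*e3 works: the equal norms (-18979/225) guarantee its sandwich swaps v into w.
Answer: 7624/3915*e1 + 26684/3915*e2 + 13342/3915*e3


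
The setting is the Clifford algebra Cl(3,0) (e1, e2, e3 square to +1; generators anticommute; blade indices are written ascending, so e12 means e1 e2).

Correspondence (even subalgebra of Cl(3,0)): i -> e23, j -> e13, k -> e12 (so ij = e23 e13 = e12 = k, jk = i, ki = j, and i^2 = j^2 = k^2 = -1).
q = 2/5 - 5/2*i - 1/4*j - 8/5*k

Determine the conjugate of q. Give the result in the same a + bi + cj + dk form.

In blades: q = 2/5 - 8/5*e12 - 1/4*e13 - 5/2*e23.
Quaternion conjugation is reversion on the even subalgebra: the scalar is fixed and every grade-2 blade flips sign, giving 2/5 + 8/5*e12 + 1/4*e13 + 5/2*e23; translating back:
Answer: 2/5 + 5/2*i + 1/4*j + 8/5*k


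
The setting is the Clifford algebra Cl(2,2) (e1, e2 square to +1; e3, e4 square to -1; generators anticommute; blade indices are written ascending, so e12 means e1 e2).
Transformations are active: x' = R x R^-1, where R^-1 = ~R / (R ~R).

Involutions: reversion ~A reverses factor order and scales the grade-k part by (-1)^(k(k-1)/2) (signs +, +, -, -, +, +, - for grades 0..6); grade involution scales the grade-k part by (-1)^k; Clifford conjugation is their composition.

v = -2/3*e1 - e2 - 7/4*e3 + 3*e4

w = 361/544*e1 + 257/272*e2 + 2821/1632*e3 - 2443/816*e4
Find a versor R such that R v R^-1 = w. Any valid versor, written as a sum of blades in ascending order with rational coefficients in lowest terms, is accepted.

Why this works: both vectors square to -1529/144, so q(v) = q(w) and R = v + w = -5/1632*e1 - 15/272*e2 - 35/1632*e3 + 5/816*e4 carries v to w — its own direction survives, the complement (v - w)/2 flips.
Answer: -5/1632*e1 - 15/272*e2 - 35/1632*e3 + 5/816*e4


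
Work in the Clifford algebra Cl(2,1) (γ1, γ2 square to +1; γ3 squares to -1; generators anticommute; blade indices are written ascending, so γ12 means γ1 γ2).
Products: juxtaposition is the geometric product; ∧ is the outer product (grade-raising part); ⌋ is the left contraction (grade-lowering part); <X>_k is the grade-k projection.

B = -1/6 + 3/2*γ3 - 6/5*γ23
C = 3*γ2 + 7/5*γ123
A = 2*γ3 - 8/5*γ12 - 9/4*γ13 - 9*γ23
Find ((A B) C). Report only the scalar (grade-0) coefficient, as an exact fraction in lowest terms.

step 1: 39/5 + 27/8*γ1 + 111/10*γ2 - 1/3*γ3 + 89/30*γ12 + 459/200*γ13 + 3/2*γ23 - 12/5*γ123
step 2: 1497/50 + 11*γ1 + 20187/1000*γ2 - 649/75*γ3 + 1271/120*γ12 - 417/50*γ13 + 229/40*γ23 + 807/200*γ123
Answer: 1497/50


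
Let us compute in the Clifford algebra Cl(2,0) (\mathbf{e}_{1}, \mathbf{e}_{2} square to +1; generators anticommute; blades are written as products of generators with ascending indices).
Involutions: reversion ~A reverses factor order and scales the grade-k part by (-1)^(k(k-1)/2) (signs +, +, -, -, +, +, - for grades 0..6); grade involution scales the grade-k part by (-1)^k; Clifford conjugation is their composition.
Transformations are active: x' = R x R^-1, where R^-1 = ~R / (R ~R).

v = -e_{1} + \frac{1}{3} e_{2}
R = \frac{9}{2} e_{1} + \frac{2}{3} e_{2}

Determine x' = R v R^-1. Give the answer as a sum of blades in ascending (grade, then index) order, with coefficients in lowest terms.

~R = \frac{9}{2} e_{1} + \frac{2}{3} e_{2}, and R ~R = \frac{745}{36}, so R^-1 = ~R / (\frac{745}{36}).
R v = -\frac{77}{18} + \frac{13}{6} e_{1} e_{2}
Answer: -\frac{641}{745} e_{1} - \frac{1361}{2235} e_{2}


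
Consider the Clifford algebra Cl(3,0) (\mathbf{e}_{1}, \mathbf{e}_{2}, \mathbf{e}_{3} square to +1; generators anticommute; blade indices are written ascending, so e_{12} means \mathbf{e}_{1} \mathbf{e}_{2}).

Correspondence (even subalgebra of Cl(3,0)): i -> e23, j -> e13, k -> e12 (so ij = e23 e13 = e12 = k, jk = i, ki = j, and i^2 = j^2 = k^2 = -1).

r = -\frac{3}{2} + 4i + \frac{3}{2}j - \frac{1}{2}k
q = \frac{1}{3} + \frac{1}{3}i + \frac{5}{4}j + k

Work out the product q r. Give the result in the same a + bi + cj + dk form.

In blades: q = \frac{1}{3} + e_{12} + \frac{5}{4} e_{13} + \frac{1}{3} e_{23}, r = -\frac{3}{2} - \frac{1}{2} e_{12} + \frac{3}{2} e_{13} + 4 e_{23}.
Distribute q over r term by term (generator squares from the signature, products reordered to ascending indices): (\frac{1}{3})*r = -\frac{1}{2} - \frac{1}{6} e_{12} + \frac{1}{2} e_{13} + \frac{4}{3} e_{23}; (e_{12})*r = \frac{1}{2} - \frac{3}{2} e_{12} + 4 e_{13} - \frac{3}{2} e_{23}; (\frac{5}{4} e_{13})*r = -\frac{15}{8} - 5 e_{12} - \frac{15}{8} e_{13} - \frac{5}{8} e_{23}; (\frac{1}{3} e_{23})*r = -\frac{4}{3} + \frac{1}{2} e_{12} + \frac{1}{6} e_{13} - \frac{1}{2} e_{23}.
Sum: -\frac{77}{24} - \frac{37}{6} e_{12} + \frac{67}{24} e_{13} - \frac{31}{24} e_{23}; translating back through the correspondence:
Answer: -\frac{77}{24} - \frac{31}{24}i + \frac{67}{24}j - \frac{37}{6}k


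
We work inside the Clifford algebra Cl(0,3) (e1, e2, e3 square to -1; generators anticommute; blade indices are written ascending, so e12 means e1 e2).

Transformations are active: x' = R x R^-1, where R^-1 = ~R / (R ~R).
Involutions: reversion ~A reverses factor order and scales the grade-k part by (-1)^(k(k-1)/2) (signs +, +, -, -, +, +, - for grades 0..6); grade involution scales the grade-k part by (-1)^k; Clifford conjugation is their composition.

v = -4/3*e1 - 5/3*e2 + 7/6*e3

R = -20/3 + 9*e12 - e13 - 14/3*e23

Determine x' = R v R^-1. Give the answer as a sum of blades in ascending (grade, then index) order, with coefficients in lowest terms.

~R = -20/3 - 9*e12 + e13 + 14/3*e23, and R ~R = 1334/9, so R^-1 = ~R / (1334/9).
R v = 451/18*e1 + 41/9*e2 + 4/3*e3 + 271/18*e123
Answer: -3739/2001*e1 + 5843/4002*e2 + 1084/2001*e3


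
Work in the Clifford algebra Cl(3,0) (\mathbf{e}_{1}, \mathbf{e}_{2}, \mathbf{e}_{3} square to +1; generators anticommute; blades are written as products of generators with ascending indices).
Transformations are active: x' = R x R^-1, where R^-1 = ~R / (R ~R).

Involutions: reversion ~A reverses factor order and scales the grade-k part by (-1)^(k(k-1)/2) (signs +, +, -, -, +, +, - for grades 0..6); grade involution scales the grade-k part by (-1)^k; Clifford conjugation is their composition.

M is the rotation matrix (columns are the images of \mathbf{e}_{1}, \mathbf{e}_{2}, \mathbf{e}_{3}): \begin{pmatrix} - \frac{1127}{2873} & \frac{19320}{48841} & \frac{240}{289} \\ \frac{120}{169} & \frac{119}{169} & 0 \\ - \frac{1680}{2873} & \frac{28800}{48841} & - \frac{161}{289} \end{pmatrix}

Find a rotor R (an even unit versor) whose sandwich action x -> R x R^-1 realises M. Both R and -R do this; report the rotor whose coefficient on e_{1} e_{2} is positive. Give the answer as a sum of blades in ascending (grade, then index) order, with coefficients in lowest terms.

Method: write R = a + b12*e_{1} e_{2} + b13*e_{1} e_{3} + b23*e_{2} e_{3} with a^2 + b12^2 + b13^2 + b23^2 = 1 (so R^-1 = ~R). Expanding the columns R e_j ~R gives tr M = 4a^2 - 1 and, from the antisymmetric part, M21 - M12 = -4a*b12, M13 - M31 = 4a*b13, M32 - M23 = -4a*b23.
Here tr M = -\frac{11977}{48841}, so a^2 = (1 + tr M)/4 = \frac{9216}{48841} and a = ±\frac{96}{221}. Taking a = \frac{96}{221}: M21 - M12 = \frac{15360}{48841}, M13 - M31 = \frac{69120}{48841}, M32 - M23 = \frac{28800}{48841}, giving b12 = -\frac{40}{221}, b13 = \frac{180}{221}, b23 = -\frac{75}{221}, i.e. R = \frac{96}{221} - \frac{40}{221} e_{1} e_{2} + \frac{180}{221} e_{1} e_{3} - \frac{75}{221} e_{2} e_{3}.
Its e_{1} e_{2} coefficient is negative, so report the other preimage -R.
Answer: -\frac{96}{221} + \frac{40}{221} e_{1} e_{2} - \frac{180}{221} e_{1} e_{3} + \frac{75}{221} e_{2} e_{3}. Uniqueness: Spin(3) -> SO(3) maps R and -R to the same rotation of trace -\frac{11977}{48841}; fixing the sign of the e_{1} e_{2} coefficient removes the ambiguity.


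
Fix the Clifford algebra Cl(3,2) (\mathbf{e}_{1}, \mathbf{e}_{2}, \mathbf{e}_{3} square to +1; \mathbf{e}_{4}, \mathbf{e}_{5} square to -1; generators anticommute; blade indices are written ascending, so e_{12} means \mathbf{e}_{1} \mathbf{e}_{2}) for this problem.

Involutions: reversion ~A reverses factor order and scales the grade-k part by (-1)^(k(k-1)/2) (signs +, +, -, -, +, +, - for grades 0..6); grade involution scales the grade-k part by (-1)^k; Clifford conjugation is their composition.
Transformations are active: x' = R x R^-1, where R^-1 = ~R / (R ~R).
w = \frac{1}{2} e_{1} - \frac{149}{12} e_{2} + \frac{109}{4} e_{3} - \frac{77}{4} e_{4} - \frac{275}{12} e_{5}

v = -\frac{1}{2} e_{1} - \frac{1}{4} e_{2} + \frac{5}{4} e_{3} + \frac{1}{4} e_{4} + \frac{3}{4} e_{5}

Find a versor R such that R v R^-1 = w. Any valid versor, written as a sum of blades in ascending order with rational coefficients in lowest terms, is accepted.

Take R = v + w = -\frac{38}{3} e_{2} + \frac{57}{2} e_{3} - 19 e_{4} - \frac{133}{6} e_{5}. Because q(v) = q(w) = \frac{5}{4}, conjugation by R sends v exactly to w.
Answer: -\frac{38}{3} e_{2} + \frac{57}{2} e_{3} - 19 e_{4} - \frac{133}{6} e_{5}


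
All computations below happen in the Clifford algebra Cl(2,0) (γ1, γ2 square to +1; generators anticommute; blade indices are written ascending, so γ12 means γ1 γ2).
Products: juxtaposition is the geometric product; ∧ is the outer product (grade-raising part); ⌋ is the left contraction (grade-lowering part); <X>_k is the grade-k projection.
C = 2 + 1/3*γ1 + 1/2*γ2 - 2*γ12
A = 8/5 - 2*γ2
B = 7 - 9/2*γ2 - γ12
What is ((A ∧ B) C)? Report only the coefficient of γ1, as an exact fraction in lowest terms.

step 1: 56/5 - 106/5*γ2 - 8/5*γ12
step 2: 43/5 - 592/15*γ1 - 544/15*γ2 - 278/15*γ12
Answer: -592/15


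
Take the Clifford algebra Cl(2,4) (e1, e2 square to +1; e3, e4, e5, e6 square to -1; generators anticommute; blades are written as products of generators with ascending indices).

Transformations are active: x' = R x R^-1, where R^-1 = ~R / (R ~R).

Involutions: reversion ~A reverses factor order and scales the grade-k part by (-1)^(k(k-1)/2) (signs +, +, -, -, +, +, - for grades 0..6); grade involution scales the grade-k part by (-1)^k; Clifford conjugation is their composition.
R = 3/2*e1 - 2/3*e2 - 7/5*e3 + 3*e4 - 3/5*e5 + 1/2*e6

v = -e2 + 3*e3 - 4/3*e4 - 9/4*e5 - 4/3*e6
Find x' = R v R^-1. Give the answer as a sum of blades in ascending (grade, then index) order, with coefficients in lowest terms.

~R = 3/2*e1 - 2/3*e2 - 7/5*e3 + 3*e4 - 3/5*e5 + 1/2*e6, and R ~R = -1997/225, so R^-1 = ~R / (-1997/225).
R v = 491/60 - 3/2*e1 e2 + 9/2*e1 e3 - 2*e1 e4 - 27/8*e1 e5 - 2*e1 e6 - 17/5*e2 e3 + 35/9*e2 e4 + 9/10*e2 e5 + 25/18*e2 e6 - 107/15*e3 e4 + 99/20*e3 e5 + 11/30*e3 e6 - 151/20*e4 e5 - 10/3*e4 e6 + 77/40*e5 e6
Answer: -22095/7988*e1 + 4452/1997*e2 - 1671/3994*e3 - 50309/11982*e4 + 26811/7988*e5 + 9857/23964*e6


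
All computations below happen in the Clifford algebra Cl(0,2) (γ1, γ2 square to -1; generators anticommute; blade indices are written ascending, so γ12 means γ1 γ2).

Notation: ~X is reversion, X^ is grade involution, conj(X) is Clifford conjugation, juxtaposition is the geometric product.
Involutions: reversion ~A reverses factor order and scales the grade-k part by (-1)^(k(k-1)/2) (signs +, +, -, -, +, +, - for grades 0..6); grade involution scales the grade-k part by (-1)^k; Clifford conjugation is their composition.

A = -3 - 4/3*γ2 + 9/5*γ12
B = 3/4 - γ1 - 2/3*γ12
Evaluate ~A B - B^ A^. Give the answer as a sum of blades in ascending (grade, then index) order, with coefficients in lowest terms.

first term: -69/20 + 35/9*γ1 + 4/5*γ2 - 41/60*γ12
second term: -21/20 - 19/9*γ1 - 4/5*γ2 + 281/60*γ12
Answer: -12/5 + 6*γ1 + 8/5*γ2 - 161/30*γ12


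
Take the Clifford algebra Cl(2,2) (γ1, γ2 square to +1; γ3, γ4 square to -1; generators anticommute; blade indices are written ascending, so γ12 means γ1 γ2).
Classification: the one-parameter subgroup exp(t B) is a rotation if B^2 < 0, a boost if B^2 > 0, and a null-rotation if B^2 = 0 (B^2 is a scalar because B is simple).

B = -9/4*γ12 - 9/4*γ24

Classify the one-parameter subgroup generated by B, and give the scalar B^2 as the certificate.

B^2 term by term: the squares give (-9/4)^2*(γ12)^2 + (-9/4)^2*(γ24)^2 = 81/16*(-1) + 81/16*(+1) = 0 (each basis 2-blade squares to minus the product of its generators' squares); cross terms between blades sharing an index anticommute and cancel. So B^2 = 0.
Answer: null-rotation, certificate B^2 = 0. Key observation: B^2 = 0 is a conjugation invariant, so its sign decides the class regardless of the surface form of B.


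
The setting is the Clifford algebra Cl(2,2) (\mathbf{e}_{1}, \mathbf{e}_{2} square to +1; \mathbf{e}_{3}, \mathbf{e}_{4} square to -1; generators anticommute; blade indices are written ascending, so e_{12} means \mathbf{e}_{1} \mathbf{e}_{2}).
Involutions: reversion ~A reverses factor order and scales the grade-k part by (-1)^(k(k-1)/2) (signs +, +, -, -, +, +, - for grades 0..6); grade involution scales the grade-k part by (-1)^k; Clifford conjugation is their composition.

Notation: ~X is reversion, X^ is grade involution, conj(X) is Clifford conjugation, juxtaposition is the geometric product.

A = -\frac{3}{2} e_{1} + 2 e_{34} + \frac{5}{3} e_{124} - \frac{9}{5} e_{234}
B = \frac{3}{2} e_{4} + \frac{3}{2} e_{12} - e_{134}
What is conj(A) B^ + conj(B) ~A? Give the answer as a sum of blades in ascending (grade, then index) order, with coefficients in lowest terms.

first term: 2 e_{1} + \frac{9}{4} e_{2} - 3 e_{3} - \frac{5}{2} e_{4} + \frac{7}{10} e_{12} - \frac{9}{4} e_{14} - \frac{31}{30} e_{23} + \frac{3}{2} e_{34} + \frac{27}{10} e_{134} - 3 e_{1234}
second term: -2 e_{1} - \frac{9}{4} e_{2} + 3 e_{3} - \frac{5}{2} e_{4} - \frac{7}{10} e_{12} - \frac{9}{4} e_{14} + \frac{31}{30} e_{23} + \frac{3}{2} e_{34} - \frac{27}{10} e_{134} + 3 e_{1234}
Answer: -5 e_{4} - \frac{9}{2} e_{14} + 3 e_{34}


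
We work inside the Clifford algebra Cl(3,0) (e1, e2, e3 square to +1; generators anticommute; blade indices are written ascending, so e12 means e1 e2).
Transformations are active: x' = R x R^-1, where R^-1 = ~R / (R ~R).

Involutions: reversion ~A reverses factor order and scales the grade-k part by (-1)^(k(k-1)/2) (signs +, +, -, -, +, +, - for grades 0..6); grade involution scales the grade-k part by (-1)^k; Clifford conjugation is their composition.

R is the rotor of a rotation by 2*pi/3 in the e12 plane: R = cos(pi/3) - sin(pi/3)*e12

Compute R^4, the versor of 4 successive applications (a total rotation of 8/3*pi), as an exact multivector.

The rotor phase is half the rotation angle and phases add under composition, so 4 steps in the e12 plane accumulate phase 4*(pi/3) = 4*pi/3: R^4 = cos(4*pi/3) - sin(4*pi/3)*e12.
cos(4*pi/3) = -1/2 and sin(4*pi/3) = -sqrt(3)/2, so R^4 = -1/2 + sqrt(3)/2*e12. The net rotation is 2/3*pi (after discarding 1 full turn, each of which contributes a factor -1 to the rotor); the rotor keeps the half-angle phase exactly.
Answer: -1/2 + sqrt(3)/2*e12


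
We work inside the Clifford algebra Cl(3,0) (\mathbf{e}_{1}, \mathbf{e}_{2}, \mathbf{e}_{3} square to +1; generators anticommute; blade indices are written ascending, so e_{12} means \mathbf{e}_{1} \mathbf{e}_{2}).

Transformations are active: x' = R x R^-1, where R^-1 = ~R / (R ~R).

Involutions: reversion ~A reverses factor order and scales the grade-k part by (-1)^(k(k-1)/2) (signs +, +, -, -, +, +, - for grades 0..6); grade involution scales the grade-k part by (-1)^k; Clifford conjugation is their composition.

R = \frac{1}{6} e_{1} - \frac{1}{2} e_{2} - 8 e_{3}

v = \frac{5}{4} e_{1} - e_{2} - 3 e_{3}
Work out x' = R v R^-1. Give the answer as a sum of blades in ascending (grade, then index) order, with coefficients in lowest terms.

~R = \frac{1}{6} e_{1} - \frac{1}{2} e_{2} - 8 e_{3}, and R ~R = \frac{1157}{18}, so R^-1 = ~R / (\frac{1157}{18}).
R v = \frac{593}{24} + \frac{11}{24} e_{12} + \frac{19}{2} e_{13} - \frac{13}{2} e_{23}
Answer: -\frac{1298}{1157} e_{1} + \frac{2849}{4628} e_{2} - \frac{3645}{1157} e_{3}


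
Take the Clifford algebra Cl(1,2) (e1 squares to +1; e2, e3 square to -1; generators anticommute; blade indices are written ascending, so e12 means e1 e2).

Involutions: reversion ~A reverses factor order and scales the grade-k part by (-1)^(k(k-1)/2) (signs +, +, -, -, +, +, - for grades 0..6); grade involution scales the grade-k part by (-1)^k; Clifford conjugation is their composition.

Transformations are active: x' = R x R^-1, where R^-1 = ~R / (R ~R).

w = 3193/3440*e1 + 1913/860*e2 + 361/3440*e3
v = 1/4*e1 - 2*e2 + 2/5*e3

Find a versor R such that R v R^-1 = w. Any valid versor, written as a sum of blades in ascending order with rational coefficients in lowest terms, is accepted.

Key observation: q(v) = q(w) = -1639/400 (sandwiches preserve the norm), so R = v + w = 4053/3440*e1 + 193/860*e2 + 1737/3440*e3 works whenever it is invertible — the component of v along it is kept and (v - w)/2 reverses, sending v to w.
Answer: 4053/3440*e1 + 193/860*e2 + 1737/3440*e3


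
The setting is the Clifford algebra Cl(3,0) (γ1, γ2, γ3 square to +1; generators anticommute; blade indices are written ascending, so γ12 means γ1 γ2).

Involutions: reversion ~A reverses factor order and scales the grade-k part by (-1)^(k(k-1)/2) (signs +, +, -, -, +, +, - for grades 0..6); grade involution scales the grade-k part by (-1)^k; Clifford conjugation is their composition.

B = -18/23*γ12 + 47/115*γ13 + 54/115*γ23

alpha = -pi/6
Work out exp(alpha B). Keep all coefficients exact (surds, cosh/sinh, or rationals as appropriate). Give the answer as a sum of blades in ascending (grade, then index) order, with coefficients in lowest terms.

B^2 term by term: the squares give (-18/23)^2*(γ12)^2 + (47/115)^2*(γ13)^2 + (54/115)^2*(γ23)^2 = 324/529*(-1) + 2209/13225*(-1) + 2916/13225*(-1) = -1 (each basis 2-blade squares to minus the product of its generators' squares); cross terms between blades sharing an index anticommute and cancel. So B^2 = -1.
B^2 = -1 — circular case — the even/odd split gives cos and sin: l = 1, alpha*l = -pi/6, so exp(alpha B) = cos(-pi/6) + (sin(-pi/6)/1)*B = sqrt(3)/2 + (-1/2)*B.
Answer: sqrt(3)/2 + 9/23*γ12 - 47/230*γ13 - 27/115*γ23


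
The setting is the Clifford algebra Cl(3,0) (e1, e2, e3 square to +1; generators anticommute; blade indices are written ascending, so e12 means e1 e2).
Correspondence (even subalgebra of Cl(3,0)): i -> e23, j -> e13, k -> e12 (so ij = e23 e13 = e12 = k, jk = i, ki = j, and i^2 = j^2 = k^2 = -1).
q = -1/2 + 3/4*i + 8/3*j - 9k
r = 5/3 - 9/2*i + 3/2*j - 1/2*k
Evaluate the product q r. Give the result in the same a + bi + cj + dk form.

In blades: q = -1/2 - 9*e12 + 8/3*e13 + 3/4*e23, r = 5/3 - 1/2*e12 + 3/2*e13 - 9/2*e23.
Distribute q over r term by term (generator squares from the signature, products reordered to ascending indices): (-1/2)*r = -5/6 + 1/4*e12 - 3/4*e13 + 9/4*e23; (-9*e12)*r = -9/2 - 15*e12 + 81/2*e13 + 27/2*e23; (8/3*e13)*r = -4 + 12*e12 + 40/9*e13 - 4/3*e23; (3/4*e23)*r = 27/8 + 9/8*e12 + 3/8*e13 + 5/4*e23.
Sum: -143/24 - 13/8*e12 + 3209/72*e13 + 47/3*e23; translating back through the correspondence:
Answer: -143/24 + 47/3*i + 3209/72*j - 13/8*k


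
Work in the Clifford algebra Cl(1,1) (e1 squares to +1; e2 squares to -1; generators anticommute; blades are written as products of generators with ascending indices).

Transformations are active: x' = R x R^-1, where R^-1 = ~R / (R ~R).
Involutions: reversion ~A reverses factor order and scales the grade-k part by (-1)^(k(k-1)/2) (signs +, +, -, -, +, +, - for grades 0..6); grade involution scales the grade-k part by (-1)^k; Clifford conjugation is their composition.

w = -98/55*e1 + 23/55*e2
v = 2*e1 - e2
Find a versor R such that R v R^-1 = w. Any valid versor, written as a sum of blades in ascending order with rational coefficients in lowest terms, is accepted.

A norm check does it: q(v) = q(w) = 3, hence R = v + w = 12/55*e1 - 32/55*e2 realises the map — parallel part kept, (v - w)/2 negated, v carried to w.
Answer: 12/55*e1 - 32/55*e2


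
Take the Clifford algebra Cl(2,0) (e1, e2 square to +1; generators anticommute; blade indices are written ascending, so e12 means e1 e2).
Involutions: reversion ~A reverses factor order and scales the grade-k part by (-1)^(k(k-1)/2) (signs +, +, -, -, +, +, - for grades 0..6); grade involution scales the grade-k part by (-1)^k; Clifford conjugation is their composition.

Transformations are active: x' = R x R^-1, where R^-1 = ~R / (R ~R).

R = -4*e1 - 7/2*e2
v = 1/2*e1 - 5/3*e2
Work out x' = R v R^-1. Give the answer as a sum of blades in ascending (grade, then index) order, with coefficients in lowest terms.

~R = -4*e1 - 7/2*e2, and R ~R = 113/4, so R^-1 = ~R / (113/4).
R v = 23/6 + 101/12*e12
Answer: -1075/678*e1 + 81/113*e2


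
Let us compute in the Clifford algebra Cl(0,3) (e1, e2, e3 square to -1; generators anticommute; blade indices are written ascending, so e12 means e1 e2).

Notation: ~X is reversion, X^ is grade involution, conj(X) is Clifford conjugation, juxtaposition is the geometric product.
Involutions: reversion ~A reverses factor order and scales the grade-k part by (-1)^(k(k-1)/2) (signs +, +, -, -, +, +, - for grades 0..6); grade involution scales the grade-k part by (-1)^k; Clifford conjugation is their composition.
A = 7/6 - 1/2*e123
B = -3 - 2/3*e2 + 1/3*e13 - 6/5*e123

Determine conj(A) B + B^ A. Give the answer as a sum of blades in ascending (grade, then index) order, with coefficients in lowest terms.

first term: -29/10 - 17/18*e2 + 13/18*e13 + 1/10*e123
second term: -41/10 + 11/18*e2 + 1/18*e13 + 29/10*e123
Answer: -7 - 1/3*e2 + 7/9*e13 + 3*e123


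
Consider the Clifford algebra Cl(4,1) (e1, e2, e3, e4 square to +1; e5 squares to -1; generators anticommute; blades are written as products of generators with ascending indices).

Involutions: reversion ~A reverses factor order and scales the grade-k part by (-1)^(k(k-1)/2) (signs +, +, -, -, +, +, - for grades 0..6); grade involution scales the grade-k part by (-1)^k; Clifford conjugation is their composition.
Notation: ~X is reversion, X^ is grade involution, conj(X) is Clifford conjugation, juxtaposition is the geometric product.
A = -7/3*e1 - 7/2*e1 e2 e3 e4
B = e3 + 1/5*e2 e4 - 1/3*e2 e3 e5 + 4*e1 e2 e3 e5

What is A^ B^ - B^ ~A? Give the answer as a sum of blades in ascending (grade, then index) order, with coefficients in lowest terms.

first term: -91/30*e1 e3 - 14*e4 e5 - 91/30*e1 e2 e4 + 7/6*e1 e4 e5 + 28/3*e2 e3 e5 + 7/9*e1 e2 e3 e5
second term: -91/30*e1 e3 + 14*e4 e5 + 91/30*e1 e2 e4 + 7/6*e1 e4 e5 + 28/3*e2 e3 e5 + 7/9*e1 e2 e3 e5
Answer: -28*e4 e5 - 91/15*e1 e2 e4
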